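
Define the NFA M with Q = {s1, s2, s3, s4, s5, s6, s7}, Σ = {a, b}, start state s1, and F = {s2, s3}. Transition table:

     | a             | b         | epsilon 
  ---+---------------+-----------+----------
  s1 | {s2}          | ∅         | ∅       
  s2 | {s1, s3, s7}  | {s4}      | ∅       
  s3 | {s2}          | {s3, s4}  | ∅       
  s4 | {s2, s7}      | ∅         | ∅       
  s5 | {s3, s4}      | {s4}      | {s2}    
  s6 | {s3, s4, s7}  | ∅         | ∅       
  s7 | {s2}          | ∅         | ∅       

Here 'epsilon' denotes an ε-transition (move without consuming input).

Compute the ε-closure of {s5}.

{s2, s5}

Begin with {s5}.
ε-move s5 → s2; add s2.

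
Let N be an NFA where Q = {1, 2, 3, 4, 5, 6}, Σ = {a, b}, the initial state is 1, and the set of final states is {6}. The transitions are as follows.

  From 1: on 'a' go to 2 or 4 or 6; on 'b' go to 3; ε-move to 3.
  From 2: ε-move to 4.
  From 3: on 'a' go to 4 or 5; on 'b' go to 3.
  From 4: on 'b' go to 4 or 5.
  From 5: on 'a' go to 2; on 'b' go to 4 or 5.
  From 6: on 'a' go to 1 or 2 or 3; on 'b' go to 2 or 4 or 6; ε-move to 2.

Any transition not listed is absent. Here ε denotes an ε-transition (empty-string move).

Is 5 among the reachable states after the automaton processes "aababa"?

No

Start: ε-closure({1}) = {1, 3}.
Read 'a': 1→{2, 4, 6}, 3→{4, 5}; now {2, 4, 5, 6}.
Read 'a': 2→∅, 4→∅, 5→{2}, 6→{1, 2, 3}; union {1, 2, 3}; ε-closure = {1, 2, 3, 4}.
Read 'b': 1→{3}, 2→∅, 3→{3}, 4→{4, 5}; now {3, 4, 5}.
Read 'a': 3→{4, 5}, 4→∅, 5→{2}; now {2, 4, 5}.
Read 'b': 2→∅, 4→{4, 5}, 5→{4, 5}; now {4, 5}.
Read 'a': 4→∅, 5→{2}; union {2}; ε-closure = {2, 4}.
State 5 is not in {2, 4}.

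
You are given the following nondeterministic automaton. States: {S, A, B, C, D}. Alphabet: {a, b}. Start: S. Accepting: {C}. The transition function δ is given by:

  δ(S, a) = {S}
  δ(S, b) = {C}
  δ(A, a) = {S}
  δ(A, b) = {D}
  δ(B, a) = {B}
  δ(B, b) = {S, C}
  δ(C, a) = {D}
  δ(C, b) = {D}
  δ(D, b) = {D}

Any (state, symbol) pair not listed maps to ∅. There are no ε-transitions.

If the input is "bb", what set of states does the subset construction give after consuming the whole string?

Start in {S}.
Read 'b': S→{C}; now {C}.
Read 'b': C→{D}; now {D}.

{D}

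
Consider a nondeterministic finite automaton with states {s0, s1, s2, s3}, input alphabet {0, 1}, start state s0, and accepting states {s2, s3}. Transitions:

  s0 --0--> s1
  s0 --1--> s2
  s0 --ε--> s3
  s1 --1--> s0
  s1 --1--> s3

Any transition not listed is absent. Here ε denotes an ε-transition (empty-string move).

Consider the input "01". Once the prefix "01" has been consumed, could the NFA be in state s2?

Start: ε-closure({s0}) = {s0, s3}.
Read '0': s0→{s1}, s3→∅; now {s1}.
Read '1': s1→{s0, s3}; now {s0, s3}.
State s2 is not in {s0, s3}.

No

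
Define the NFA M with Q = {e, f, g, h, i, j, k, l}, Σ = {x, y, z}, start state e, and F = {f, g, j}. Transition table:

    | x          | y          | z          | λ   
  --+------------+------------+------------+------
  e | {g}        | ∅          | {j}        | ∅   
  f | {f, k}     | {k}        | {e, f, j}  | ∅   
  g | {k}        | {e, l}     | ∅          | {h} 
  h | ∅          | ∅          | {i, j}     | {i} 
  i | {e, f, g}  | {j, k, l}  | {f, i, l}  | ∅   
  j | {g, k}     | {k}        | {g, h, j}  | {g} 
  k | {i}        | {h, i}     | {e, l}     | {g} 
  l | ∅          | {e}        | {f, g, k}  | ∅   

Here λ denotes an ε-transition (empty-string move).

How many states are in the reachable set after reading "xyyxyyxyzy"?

Start in {e}.
Read 'x': e→{g}; union {g}; ε-closure = {g, h, i}.
Read 'y': g→{e, l}, h→∅, i→{j, k, l}; union {e, j, k, l}; ε-closure = {e, g, h, i, j, k, l}.
Read 'y': e→∅, g→{e, l}, h→∅, i→{j, k, l}, j→{k}, k→{h, i}, l→{e}; union {e, h, i, j, k, l}; ε-closure = {e, g, h, i, j, k, l}.
Read 'x': e→{g}, g→{k}, h→∅, i→{e, f, g}, j→{g, k}, k→{i}, l→∅; union {e, f, g, i, k}; ε-closure = {e, f, g, h, i, k}.
Read 'y': e→∅, f→{k}, g→{e, l}, h→∅, i→{j, k, l}, k→{h, i}; union {e, h, i, j, k, l}; ε-closure = {e, g, h, i, j, k, l}.
Read 'y': e→∅, g→{e, l}, h→∅, i→{j, k, l}, j→{k}, k→{h, i}, l→{e}; union {e, h, i, j, k, l}; ε-closure = {e, g, h, i, j, k, l}.
Read 'x': e→{g}, g→{k}, h→∅, i→{e, f, g}, j→{g, k}, k→{i}, l→∅; union {e, f, g, i, k}; ε-closure = {e, f, g, h, i, k}.
Read 'y': e→∅, f→{k}, g→{e, l}, h→∅, i→{j, k, l}, k→{h, i}; union {e, h, i, j, k, l}; ε-closure = {e, g, h, i, j, k, l}.
Read 'z': e→{j}, g→∅, h→{i, j}, i→{f, i, l}, j→{g, h, j}, k→{e, l}, l→{f, g, k}; now {e, f, g, h, i, j, k, l}.
Read 'y': e→∅, f→{k}, g→{e, l}, h→∅, i→{j, k, l}, j→{k}, k→{h, i}, l→{e}; union {e, h, i, j, k, l}; ε-closure = {e, g, h, i, j, k, l}.
That set has 7 states.

7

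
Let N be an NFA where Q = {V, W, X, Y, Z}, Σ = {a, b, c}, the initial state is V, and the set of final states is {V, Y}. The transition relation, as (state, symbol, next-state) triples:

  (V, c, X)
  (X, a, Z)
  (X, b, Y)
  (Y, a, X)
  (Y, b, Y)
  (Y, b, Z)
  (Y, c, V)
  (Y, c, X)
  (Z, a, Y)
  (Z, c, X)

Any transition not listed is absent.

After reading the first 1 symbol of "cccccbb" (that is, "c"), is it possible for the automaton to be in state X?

Yes

Start in {V}.
Read 'c': V→{X}; now {X}.
State X is in {X}.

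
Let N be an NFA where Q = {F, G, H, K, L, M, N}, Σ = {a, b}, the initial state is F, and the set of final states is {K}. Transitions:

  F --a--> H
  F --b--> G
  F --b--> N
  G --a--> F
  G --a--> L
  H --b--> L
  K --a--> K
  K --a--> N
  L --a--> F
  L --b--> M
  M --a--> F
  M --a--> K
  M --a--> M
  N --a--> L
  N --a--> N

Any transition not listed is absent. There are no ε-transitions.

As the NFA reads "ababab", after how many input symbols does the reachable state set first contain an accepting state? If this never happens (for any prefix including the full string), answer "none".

Start in {F}.
Read 'a': F→{H}; now {H}.
Read 'b': H→{L}; now {L}.
Read 'a': L→{F}; now {F}.
Read 'b': F→{G, N}; now {G, N}.
Read 'a': G→{F, L}, N→{L, N}; now {F, L, N}.
Read 'b': F→{G, N}, L→{M}, N→∅; now {G, M, N}.
No reachable set along the way intersects F.

none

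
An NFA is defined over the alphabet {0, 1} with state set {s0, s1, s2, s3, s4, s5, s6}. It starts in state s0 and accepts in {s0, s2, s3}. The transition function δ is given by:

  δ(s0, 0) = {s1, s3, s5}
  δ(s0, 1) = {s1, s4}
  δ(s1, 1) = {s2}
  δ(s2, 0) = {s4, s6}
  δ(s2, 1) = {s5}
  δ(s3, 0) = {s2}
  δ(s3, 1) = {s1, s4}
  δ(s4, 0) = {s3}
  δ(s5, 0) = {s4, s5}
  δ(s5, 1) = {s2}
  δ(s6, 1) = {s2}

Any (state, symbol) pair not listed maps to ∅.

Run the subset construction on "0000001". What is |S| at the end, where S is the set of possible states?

Start in {s0}.
Read '0': s0→{s1, s3, s5}; now {s1, s3, s5}.
Read '0': s1→∅, s3→{s2}, s5→{s4, s5}; now {s2, s4, s5}.
Read '0': s2→{s4, s6}, s4→{s3}, s5→{s4, s5}; now {s3, s4, s5, s6}.
Read '0': s3→{s2}, s4→{s3}, s5→{s4, s5}, s6→∅; now {s2, s3, s4, s5}.
Read '0': s2→{s4, s6}, s3→{s2}, s4→{s3}, s5→{s4, s5}; now {s2, s3, s4, s5, s6}.
Read '0': s2→{s4, s6}, s3→{s2}, s4→{s3}, s5→{s4, s5}, s6→∅; now {s2, s3, s4, s5, s6}.
Read '1': s2→{s5}, s3→{s1, s4}, s4→∅, s5→{s2}, s6→{s2}; now {s1, s2, s4, s5}.
That set has 4 states.

4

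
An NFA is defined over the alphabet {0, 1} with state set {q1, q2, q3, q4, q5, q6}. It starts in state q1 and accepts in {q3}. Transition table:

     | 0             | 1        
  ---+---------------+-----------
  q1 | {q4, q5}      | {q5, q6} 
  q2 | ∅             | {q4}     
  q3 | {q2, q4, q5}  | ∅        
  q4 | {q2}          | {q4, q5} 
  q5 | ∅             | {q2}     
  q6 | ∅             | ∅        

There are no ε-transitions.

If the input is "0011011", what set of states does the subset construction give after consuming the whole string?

Start in {q1}.
Read '0': {q1} → {q4, q5}.
Read '0': {q4, q5} → {q2}.
Read '1': {q2} → {q4}.
Read '1': {q4} → {q4, q5}.
Read '0': {q4, q5} → {q2}.
Read '1': {q2} → {q4}.
Read '1': {q4} → {q4, q5}.

{q4, q5}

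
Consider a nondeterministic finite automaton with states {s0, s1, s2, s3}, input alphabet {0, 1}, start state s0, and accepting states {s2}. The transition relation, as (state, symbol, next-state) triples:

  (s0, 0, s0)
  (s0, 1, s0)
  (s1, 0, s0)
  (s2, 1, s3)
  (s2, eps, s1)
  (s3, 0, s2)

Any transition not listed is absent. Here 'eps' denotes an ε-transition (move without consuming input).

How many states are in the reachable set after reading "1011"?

Start in {s0}.
Read '1': {s0} → {s0}.
Read '0': {s0} → {s0}.
Read '1': {s0} → {s0}.
Read '1': {s0} → {s0}.
That set has 1 state.

1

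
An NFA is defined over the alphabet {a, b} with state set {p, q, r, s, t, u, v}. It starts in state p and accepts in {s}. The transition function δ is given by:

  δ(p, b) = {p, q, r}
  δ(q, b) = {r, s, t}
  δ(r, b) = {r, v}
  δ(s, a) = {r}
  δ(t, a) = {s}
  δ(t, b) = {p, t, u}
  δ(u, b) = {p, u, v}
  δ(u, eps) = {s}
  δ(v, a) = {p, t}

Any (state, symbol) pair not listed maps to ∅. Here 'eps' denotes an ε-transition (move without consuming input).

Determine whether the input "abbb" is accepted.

No

Start in {p}.
Read 'a': {p} → ∅.
The set is empty and remains empty for the remaining 3 symbols.
The final set ∅ contains no accepting state.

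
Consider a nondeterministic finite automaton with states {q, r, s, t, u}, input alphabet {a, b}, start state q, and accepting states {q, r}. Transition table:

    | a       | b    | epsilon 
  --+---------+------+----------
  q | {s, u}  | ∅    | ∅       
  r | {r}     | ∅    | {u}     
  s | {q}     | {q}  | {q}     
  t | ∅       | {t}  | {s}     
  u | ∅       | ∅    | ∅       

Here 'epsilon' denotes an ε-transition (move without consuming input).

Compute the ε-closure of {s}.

{q, s}

Begin with {s}.
ε-move s → q; add q.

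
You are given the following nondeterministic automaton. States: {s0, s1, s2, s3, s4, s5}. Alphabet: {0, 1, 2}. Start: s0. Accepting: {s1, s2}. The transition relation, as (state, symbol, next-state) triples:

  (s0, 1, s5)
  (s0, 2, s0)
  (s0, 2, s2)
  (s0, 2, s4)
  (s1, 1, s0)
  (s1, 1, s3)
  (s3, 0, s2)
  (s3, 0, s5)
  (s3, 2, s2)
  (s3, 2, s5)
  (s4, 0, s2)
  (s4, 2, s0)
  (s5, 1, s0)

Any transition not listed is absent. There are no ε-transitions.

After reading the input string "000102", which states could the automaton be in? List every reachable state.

∅

Start in {s0}.
Read '0': {s0} → ∅.
The set is empty and remains empty for the remaining 5 symbols.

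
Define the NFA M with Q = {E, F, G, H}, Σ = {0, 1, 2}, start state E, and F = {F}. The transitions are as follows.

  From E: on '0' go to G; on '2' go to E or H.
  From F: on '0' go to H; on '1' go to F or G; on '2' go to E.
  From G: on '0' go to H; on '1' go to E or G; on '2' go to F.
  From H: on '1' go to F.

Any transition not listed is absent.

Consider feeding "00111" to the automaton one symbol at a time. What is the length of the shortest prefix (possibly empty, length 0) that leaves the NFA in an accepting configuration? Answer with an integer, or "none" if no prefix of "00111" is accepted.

3

Start in {E}.
Read '0': {E} → {G}.
Read '0': {G} → {H}.
Read '1': {H} → {F}.
None of the earlier sets intersect F, but {F} does.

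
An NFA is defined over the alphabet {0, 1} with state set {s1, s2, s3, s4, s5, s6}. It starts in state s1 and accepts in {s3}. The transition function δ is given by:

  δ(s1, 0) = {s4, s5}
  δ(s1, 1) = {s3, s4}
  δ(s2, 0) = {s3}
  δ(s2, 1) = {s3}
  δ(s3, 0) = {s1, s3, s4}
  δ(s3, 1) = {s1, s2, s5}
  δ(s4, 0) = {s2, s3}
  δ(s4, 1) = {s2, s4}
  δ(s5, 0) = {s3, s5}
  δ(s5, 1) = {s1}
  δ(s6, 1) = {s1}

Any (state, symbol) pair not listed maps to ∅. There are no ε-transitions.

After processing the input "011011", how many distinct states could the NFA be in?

5

Start in {s1}.
Read '0': {s1} → {s4, s5}.
Read '1': {s4, s5} → {s1, s2, s4}.
Read '1': {s1, s2, s4} → {s2, s3, s4}.
Read '0': {s2, s3, s4} → {s1, s2, s3, s4}.
Read '1': {s1, s2, s3, s4} → {s1, s2, s3, s4, s5}.
Read '1': {s1, s2, s3, s4, s5} → {s1, s2, s3, s4, s5}.
That set has 5 states.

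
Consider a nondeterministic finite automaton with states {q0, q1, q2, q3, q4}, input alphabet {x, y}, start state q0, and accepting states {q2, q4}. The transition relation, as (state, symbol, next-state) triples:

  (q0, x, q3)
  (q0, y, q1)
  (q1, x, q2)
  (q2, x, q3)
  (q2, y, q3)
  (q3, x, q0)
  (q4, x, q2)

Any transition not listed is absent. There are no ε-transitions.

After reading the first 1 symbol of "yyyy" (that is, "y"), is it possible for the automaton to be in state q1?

Yes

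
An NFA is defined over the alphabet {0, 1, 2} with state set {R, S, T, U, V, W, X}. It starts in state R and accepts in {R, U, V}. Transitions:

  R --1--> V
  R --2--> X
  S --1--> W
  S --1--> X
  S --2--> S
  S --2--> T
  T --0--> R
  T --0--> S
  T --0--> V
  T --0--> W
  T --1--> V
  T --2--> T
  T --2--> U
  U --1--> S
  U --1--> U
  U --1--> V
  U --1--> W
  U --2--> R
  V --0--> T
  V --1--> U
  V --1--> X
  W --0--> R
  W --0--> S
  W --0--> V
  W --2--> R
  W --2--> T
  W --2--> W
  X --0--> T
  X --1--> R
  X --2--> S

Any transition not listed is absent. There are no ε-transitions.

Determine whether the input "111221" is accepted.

Start in {R}.
Read '1': {R} → {V}.
Read '1': {V} → {U, X}.
Read '1': {U, X} → {R, S, U, V, W}.
Read '2': {R, S, U, V, W} → {R, S, T, W, X}.
Read '2': {R, S, T, W, X} → {R, S, T, U, W, X}.
Read '1': {R, S, T, U, W, X} → {R, S, U, V, W, X}.
The final set {R, S, U, V, W, X} contains the accepting states R, U, V.

Yes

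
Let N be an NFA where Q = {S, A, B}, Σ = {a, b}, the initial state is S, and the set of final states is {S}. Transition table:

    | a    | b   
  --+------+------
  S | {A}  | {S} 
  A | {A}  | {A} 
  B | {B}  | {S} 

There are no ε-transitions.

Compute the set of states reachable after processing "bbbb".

Start in {S}.
Read 'b': S→{S}; now {S}.
Read 'b': S→{S}; now {S}.
Read 'b': S→{S}; now {S}.
Read 'b': S→{S}; now {S}.

{S}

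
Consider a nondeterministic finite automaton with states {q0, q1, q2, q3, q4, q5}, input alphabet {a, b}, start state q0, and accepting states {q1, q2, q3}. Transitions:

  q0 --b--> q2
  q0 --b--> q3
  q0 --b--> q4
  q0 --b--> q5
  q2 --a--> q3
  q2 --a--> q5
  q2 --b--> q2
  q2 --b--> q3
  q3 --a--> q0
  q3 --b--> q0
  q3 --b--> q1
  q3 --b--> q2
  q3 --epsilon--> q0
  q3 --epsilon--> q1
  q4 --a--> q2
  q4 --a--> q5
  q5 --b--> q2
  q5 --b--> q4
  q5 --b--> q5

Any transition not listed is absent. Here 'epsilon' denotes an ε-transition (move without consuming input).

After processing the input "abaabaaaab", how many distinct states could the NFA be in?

0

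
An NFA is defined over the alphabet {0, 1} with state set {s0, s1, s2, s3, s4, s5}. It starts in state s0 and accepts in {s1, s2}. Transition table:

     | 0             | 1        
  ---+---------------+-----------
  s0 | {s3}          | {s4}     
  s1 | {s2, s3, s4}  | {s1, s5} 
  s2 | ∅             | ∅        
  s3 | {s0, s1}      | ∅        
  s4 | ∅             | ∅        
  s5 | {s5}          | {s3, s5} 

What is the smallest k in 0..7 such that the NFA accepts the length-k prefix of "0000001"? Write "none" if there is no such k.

Start in {s0}.
Read '0': s0→{s3}; now {s3}.
Read '0': s3→{s0, s1}; now {s0, s1}.
None of the earlier sets intersect F, but {s0, s1} does.

2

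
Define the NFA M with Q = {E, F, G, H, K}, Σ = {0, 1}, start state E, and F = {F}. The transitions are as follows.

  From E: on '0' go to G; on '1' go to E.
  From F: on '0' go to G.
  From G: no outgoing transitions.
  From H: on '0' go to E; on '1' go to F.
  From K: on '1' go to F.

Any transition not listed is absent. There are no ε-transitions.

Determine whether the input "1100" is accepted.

No

Start in {E}.
Read '1': {E} → {E}.
Read '1': {E} → {E}.
Read '0': {E} → {G}.
Read '0': {G} → ∅.
The final set ∅ contains no accepting state.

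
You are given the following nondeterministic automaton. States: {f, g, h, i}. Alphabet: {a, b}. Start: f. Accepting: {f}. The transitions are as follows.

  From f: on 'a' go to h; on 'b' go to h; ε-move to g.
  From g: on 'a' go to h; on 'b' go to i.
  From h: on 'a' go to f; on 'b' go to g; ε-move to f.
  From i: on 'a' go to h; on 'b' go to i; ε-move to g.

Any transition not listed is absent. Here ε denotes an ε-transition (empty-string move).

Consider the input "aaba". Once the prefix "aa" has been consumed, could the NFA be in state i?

No

Start: ε-closure({f}) = {f, g}.
Read 'a': f→{h}, g→{h}; union {h}; ε-closure = {f, g, h}.
Read 'a': f→{h}, g→{h}, h→{f}; union {f, h}; ε-closure = {f, g, h}.
State i is not in {f, g, h}.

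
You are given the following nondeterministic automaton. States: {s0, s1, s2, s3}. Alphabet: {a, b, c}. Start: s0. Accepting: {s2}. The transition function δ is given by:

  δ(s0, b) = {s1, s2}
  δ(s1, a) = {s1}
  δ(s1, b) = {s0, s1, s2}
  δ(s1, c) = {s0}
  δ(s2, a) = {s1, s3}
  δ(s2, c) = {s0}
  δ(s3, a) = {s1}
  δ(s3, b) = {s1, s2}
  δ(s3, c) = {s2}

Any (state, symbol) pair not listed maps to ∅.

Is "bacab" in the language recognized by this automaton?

Yes

Start in {s0}.
Read 'b': {s0} → {s1, s2}.
Read 'a': {s1, s2} → {s1, s3}.
Read 'c': {s1, s3} → {s0, s2}.
Read 'a': {s0, s2} → {s1, s3}.
Read 'b': {s1, s3} → {s0, s1, s2}.
The final set {s0, s1, s2} contains the accepting state s2.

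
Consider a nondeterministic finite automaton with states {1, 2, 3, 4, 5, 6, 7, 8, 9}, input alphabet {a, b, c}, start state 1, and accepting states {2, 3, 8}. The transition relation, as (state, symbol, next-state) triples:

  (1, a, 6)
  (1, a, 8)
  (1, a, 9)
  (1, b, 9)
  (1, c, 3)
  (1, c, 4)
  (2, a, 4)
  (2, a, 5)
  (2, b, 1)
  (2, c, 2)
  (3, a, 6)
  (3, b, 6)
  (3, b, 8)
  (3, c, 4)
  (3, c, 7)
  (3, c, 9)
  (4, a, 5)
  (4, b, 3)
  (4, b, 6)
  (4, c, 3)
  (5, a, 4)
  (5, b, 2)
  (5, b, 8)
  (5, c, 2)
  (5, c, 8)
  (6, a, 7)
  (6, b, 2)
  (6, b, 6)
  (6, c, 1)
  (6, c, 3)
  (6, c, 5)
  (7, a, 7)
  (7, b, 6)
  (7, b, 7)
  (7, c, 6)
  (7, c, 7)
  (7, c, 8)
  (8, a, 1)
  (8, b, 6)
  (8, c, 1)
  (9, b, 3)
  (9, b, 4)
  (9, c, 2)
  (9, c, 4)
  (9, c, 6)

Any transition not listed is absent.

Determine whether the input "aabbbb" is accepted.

Start in {1}.
Read 'a': {1} → {6, 8, 9}.
Read 'a': {6, 8, 9} → {1, 7}.
Read 'b': {1, 7} → {6, 7, 9}.
Read 'b': {6, 7, 9} → {2, 3, 4, 6, 7}.
Read 'b': {2, 3, 4, 6, 7} → {1, 2, 3, 6, 7, 8}.
Read 'b': {1, 2, 3, 6, 7, 8} → {1, 2, 6, 7, 8, 9}.
The final set {1, 2, 6, 7, 8, 9} contains the accepting states 2, 8.

Yes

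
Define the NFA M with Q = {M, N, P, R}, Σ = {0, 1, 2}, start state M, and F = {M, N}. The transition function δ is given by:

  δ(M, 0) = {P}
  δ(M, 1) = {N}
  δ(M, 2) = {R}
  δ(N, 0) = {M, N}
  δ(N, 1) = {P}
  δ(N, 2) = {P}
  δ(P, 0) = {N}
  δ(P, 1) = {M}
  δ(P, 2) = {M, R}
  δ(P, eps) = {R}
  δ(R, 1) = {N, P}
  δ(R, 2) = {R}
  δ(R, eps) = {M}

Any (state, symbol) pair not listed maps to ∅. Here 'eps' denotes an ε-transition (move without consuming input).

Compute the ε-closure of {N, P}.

Begin with {N, P}.
ε-move P → R; add R.
ε-move R → M; add M.

{M, N, P, R}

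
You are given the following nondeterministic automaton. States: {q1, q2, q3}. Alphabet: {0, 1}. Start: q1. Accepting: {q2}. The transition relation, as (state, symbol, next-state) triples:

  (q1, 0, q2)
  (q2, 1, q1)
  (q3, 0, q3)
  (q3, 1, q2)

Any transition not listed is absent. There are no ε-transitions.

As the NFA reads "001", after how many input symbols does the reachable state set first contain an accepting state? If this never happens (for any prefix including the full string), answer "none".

Start in {q1}.
Read '0': q1→{q2}; now {q2}.
None of the earlier sets intersect F, but {q2} does.

1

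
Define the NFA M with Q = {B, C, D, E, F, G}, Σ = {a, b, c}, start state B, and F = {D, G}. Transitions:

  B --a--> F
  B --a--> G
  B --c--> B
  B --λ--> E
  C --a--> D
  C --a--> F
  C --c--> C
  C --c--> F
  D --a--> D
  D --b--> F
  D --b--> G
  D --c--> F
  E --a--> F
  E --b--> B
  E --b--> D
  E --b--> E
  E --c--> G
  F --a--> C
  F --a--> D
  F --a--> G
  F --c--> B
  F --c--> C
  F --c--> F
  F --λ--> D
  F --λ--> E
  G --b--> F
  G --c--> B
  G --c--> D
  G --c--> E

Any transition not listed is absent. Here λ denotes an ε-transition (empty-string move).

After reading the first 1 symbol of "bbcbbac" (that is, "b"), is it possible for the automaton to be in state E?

Start: ε-closure({B}) = {B, E}.
Read 'b': {B, E} → {B, D, E}.
State E is in {B, D, E}.

Yes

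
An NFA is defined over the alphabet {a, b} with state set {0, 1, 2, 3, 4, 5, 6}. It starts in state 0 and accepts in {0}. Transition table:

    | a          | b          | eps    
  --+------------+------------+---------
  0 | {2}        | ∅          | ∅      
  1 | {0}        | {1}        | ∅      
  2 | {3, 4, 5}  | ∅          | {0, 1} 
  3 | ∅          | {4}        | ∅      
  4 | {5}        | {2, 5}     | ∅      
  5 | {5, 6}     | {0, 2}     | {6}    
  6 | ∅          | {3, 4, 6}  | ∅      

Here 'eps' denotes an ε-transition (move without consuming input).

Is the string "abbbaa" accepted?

Yes

Start in {0}.
Read 'a': {0} → {0, 1, 2}.
Read 'b': {0, 1, 2} → {1}.
Read 'b': {1} → {1}.
Read 'b': {1} → {1}.
Read 'a': {1} → {0}.
Read 'a': {0} → {0, 1, 2}.
The final set {0, 1, 2} contains the accepting state 0.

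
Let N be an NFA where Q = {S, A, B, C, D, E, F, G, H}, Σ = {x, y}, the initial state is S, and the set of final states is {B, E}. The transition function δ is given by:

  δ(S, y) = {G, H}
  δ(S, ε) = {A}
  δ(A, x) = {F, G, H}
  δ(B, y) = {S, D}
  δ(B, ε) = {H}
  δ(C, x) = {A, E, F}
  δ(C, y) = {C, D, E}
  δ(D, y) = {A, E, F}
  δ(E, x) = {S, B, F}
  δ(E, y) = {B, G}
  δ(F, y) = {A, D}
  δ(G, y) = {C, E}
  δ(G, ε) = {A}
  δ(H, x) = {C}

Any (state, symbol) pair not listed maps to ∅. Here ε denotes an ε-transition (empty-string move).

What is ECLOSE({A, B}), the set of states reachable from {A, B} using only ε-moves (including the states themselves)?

{A, B, H}

Begin with {A, B}.
ε-move B → H; add H.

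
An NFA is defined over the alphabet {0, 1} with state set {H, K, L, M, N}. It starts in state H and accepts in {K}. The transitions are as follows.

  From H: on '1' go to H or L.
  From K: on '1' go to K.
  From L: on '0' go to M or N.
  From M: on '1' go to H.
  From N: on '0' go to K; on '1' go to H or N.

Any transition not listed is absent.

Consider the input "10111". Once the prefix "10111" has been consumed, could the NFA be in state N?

Yes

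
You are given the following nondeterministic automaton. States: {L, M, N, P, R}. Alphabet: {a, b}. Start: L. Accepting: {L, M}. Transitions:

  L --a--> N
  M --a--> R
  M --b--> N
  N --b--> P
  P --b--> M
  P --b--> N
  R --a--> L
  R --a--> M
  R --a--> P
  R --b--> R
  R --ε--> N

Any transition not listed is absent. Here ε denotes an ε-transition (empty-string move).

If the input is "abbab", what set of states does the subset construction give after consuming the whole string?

{N, P, R}

Start in {L}.
Read 'a': {L} → {N}.
Read 'b': {N} → {P}.
Read 'b': {P} → {M, N}.
Read 'a': {M, N} → {N, R}.
Read 'b': {N, R} → {N, P, R}.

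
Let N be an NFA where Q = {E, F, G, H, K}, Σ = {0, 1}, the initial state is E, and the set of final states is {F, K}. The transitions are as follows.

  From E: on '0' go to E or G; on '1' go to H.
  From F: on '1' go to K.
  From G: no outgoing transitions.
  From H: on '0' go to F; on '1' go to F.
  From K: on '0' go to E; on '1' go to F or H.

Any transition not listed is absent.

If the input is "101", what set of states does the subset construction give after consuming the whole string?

{K}

Start in {E}.
Read '1': E→{H}; now {H}.
Read '0': H→{F}; now {F}.
Read '1': F→{K}; now {K}.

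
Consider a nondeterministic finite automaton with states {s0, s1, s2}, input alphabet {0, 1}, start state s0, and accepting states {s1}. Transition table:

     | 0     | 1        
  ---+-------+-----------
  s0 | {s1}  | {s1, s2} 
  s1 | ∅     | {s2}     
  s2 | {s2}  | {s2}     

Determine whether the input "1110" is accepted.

Start in {s0}.
Read '1': s0→{s1, s2}; now {s1, s2}.
Read '1': s1→{s2}, s2→{s2}; now {s2}.
Read '1': s2→{s2}; now {s2}.
Read '0': s2→{s2}; now {s2}.
The final set {s2} contains no accepting state.

No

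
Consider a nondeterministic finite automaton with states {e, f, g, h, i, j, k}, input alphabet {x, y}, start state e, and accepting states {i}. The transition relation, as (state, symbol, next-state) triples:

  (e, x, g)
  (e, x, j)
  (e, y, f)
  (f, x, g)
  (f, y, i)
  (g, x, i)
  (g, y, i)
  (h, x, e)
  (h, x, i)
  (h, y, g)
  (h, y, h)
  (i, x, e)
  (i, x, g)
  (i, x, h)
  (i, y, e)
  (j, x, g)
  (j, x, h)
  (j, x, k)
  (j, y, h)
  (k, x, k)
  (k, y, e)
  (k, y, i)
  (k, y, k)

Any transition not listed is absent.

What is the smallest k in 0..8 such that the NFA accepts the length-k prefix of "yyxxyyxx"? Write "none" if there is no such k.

2

Start in {e}.
Read 'y': {e} → {f}.
Read 'y': {f} → {i}.
None of the earlier sets intersect F, but {i} does.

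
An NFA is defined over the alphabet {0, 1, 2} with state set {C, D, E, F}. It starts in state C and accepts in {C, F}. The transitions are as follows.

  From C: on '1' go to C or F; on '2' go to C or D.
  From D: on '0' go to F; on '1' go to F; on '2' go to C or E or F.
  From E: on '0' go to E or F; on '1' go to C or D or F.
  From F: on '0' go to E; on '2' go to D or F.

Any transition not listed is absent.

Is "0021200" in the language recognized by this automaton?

Start in {C}.
Read '0': {C} → ∅.
The set is empty and remains empty for the remaining 6 symbols.
The final set ∅ contains no accepting state.

No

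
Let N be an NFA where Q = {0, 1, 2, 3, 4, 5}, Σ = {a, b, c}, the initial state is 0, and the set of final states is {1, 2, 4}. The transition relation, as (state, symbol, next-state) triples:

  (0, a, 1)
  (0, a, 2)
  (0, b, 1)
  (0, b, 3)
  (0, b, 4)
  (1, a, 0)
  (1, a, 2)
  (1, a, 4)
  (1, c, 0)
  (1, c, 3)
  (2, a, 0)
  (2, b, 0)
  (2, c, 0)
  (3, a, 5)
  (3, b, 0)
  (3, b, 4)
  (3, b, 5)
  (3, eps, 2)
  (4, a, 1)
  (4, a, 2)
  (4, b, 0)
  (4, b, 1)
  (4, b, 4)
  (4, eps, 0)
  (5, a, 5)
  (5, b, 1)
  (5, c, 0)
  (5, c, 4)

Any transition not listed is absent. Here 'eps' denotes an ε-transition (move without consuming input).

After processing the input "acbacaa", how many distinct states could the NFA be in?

5

Start in {0}.
Read 'a': 0→{1, 2}; now {1, 2}.
Read 'c': 1→{0, 3}, 2→{0}; union {0, 3}; ε-closure = {0, 2, 3}.
Read 'b': 0→{1, 3, 4}, 2→{0}, 3→{0, 4, 5}; union {0, 1, 3, 4, 5}; ε-closure = {0, 1, 2, 3, 4, 5}.
Read 'a': 0→{1, 2}, 1→{0, 2, 4}, 2→{0}, 3→{5}, 4→{1, 2}, 5→{5}; now {0, 1, 2, 4, 5}.
Read 'c': 0→∅, 1→{0, 3}, 2→{0}, 4→∅, 5→{0, 4}; union {0, 3, 4}; ε-closure = {0, 2, 3, 4}.
Read 'a': 0→{1, 2}, 2→{0}, 3→{5}, 4→{1, 2}; now {0, 1, 2, 5}.
Read 'a': 0→{1, 2}, 1→{0, 2, 4}, 2→{0}, 5→{5}; now {0, 1, 2, 4, 5}.
That set has 5 states.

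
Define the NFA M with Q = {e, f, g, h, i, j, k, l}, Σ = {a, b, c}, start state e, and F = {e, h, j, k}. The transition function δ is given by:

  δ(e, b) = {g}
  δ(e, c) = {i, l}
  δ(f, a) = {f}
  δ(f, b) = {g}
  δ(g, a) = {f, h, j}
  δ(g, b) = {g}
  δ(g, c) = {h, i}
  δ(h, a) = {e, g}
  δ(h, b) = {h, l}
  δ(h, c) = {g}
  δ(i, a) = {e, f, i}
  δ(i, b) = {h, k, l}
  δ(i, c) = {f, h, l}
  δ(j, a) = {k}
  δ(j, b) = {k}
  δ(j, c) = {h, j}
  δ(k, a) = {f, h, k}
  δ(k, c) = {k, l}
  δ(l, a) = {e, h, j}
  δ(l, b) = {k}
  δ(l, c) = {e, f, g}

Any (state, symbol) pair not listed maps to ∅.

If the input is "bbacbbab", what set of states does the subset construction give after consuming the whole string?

{g, h, k, l}

Start in {e}.
Read 'b': {e} → {g}.
Read 'b': {g} → {g}.
Read 'a': {g} → {f, h, j}.
Read 'c': {f, h, j} → {g, h, j}.
Read 'b': {g, h, j} → {g, h, k, l}.
Read 'b': {g, h, k, l} → {g, h, k, l}.
Read 'a': {g, h, k, l} → {e, f, g, h, j, k}.
Read 'b': {e, f, g, h, j, k} → {g, h, k, l}.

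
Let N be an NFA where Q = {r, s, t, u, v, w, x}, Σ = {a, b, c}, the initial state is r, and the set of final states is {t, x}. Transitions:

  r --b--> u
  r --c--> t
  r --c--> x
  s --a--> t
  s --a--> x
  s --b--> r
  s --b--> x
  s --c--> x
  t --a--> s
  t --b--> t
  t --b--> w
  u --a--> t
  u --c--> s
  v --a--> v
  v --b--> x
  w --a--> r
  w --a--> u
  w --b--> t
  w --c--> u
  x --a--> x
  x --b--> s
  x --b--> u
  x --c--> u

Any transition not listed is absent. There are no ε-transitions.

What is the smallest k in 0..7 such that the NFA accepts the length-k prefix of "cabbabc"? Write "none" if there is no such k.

1

Start in {r}.
Read 'c': r→{t, x}; now {t, x}.
None of the earlier sets intersect F, but {t, x} does.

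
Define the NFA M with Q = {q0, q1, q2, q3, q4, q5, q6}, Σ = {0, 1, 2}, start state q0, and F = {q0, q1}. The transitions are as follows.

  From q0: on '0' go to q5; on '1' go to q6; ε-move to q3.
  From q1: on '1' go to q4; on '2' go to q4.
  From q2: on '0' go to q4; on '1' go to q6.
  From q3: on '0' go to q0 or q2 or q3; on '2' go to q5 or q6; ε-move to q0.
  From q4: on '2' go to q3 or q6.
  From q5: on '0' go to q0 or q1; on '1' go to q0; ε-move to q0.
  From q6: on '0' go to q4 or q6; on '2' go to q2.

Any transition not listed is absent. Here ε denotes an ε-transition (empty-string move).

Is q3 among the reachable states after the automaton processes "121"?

No

Start: ε-closure({q0}) = {q0, q3}.
Read '1': q0→{q6}, q3→∅; now {q6}.
Read '2': q6→{q2}; now {q2}.
Read '1': q2→{q6}; now {q6}.
State q3 is not in {q6}.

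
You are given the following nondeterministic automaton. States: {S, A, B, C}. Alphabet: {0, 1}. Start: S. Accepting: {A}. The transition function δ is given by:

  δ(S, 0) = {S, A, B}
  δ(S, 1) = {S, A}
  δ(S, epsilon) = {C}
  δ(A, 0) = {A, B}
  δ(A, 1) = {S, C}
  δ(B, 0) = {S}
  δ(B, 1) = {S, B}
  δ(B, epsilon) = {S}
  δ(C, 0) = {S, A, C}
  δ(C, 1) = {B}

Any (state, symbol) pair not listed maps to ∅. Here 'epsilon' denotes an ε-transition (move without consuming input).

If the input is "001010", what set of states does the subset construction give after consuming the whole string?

Start: ε-closure({S}) = {S, C}.
Read '0': S→{S, A, B}, C→{S, A, C}; now {S, A, B, C}.
Read '0': S→{S, A, B}, A→{A, B}, B→{S}, C→{S, A, C}; now {S, A, B, C}.
Read '1': S→{S, A}, A→{S, C}, B→{S, B}, C→{B}; now {S, A, B, C}.
Read '0': S→{S, A, B}, A→{A, B}, B→{S}, C→{S, A, C}; now {S, A, B, C}.
Read '1': S→{S, A}, A→{S, C}, B→{S, B}, C→{B}; now {S, A, B, C}.
Read '0': S→{S, A, B}, A→{A, B}, B→{S}, C→{S, A, C}; now {S, A, B, C}.

{S, A, B, C}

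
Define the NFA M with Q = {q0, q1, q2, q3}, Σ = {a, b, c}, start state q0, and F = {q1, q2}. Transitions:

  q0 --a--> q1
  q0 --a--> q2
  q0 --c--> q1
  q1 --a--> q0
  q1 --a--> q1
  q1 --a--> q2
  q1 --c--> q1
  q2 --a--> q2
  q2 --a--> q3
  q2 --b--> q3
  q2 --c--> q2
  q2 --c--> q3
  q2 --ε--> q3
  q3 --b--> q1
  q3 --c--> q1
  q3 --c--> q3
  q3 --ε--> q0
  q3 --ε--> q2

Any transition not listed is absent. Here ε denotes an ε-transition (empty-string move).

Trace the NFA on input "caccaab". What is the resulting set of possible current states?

Start in {q0}.
Read 'c': q0→{q1}; now {q1}.
Read 'a': q1→{q0, q1, q2}; union {q0, q1, q2}; ε-closure = {q0, q1, q2, q3}.
Read 'c': q0→{q1}, q1→{q1}, q2→{q2, q3}, q3→{q1, q3}; union {q1, q2, q3}; ε-closure = {q0, q1, q2, q3}.
Read 'c': q0→{q1}, q1→{q1}, q2→{q2, q3}, q3→{q1, q3}; union {q1, q2, q3}; ε-closure = {q0, q1, q2, q3}.
Read 'a': q0→{q1, q2}, q1→{q0, q1, q2}, q2→{q2, q3}, q3→∅; now {q0, q1, q2, q3}.
Read 'a': q0→{q1, q2}, q1→{q0, q1, q2}, q2→{q2, q3}, q3→∅; now {q0, q1, q2, q3}.
Read 'b': q0→∅, q1→∅, q2→{q3}, q3→{q1}; union {q1, q3}; ε-closure = {q0, q1, q2, q3}.

{q0, q1, q2, q3}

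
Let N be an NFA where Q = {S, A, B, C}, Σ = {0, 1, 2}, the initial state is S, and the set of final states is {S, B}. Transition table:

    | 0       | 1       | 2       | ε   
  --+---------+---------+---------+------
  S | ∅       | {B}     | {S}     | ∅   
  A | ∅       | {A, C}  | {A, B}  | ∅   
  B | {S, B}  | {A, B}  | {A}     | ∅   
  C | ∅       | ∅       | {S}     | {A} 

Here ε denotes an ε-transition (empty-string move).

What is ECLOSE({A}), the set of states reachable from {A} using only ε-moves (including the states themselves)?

{A}

Begin with {A}.
No ε-moves leave this set, so the closure equals the set itself.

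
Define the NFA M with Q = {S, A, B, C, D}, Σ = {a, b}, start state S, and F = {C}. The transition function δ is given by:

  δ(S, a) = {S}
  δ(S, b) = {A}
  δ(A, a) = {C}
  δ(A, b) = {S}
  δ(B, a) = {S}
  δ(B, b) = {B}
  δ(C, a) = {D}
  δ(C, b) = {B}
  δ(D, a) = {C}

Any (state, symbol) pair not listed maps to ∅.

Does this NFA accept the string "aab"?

Start in {S}.
Read 'a': S→{S}; now {S}.
Read 'a': S→{S}; now {S}.
Read 'b': S→{A}; now {A}.
The final set {A} contains no accepting state.

No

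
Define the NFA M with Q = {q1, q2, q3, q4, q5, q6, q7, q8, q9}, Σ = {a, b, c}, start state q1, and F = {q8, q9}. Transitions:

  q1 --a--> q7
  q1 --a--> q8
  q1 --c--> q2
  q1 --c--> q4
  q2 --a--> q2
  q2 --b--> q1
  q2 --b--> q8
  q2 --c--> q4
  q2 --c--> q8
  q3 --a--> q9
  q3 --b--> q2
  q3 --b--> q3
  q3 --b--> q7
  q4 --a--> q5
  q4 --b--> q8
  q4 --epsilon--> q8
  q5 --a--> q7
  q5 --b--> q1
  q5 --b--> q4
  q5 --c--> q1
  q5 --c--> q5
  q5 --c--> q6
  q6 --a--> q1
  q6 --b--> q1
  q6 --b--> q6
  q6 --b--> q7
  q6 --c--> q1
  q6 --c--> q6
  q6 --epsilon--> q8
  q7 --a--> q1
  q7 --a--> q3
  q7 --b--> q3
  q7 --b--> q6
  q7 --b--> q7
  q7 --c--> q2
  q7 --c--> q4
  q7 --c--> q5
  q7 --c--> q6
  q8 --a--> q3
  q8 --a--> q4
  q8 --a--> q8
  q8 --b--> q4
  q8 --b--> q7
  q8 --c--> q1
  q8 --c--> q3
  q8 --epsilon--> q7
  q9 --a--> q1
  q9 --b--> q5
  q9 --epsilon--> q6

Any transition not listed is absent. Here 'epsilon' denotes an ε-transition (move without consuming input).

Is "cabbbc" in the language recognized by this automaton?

Yes

Start in {q1}.
Read 'c': {q1} → {q2, q4, q7, q8}.
Read 'a': {q2, q4, q7, q8} → {q1, q2, q3, q4, q5, q7, q8}.
Read 'b': {q1, q2, q3, q4, q5, q7, q8} → {q1, q2, q3, q4, q6, q7, q8}.
Read 'b': {q1, q2, q3, q4, q6, q7, q8} → {q1, q2, q3, q4, q6, q7, q8}.
Read 'b': {q1, q2, q3, q4, q6, q7, q8} → {q1, q2, q3, q4, q6, q7, q8}.
Read 'c': {q1, q2, q3, q4, q6, q7, q8} → {q1, q2, q3, q4, q5, q6, q7, q8}.
The final set {q1, q2, q3, q4, q5, q6, q7, q8} contains the accepting state q8.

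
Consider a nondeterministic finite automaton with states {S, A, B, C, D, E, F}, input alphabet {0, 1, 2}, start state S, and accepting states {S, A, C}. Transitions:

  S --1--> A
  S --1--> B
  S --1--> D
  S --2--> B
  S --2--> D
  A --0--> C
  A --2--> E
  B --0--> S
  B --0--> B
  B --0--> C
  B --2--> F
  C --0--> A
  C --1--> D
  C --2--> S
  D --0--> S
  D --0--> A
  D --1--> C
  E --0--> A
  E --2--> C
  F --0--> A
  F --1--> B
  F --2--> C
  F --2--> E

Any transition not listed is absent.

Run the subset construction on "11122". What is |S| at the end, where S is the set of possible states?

0

Start in {S}.
Read '1': S→{A, B, D}; now {A, B, D}.
Read '1': A→∅, B→∅, D→{C}; now {C}.
Read '1': C→{D}; now {D}.
Read '2': D→∅; now ∅.
The set is empty and remains empty for the remaining 1 symbol.
That set has 0 states.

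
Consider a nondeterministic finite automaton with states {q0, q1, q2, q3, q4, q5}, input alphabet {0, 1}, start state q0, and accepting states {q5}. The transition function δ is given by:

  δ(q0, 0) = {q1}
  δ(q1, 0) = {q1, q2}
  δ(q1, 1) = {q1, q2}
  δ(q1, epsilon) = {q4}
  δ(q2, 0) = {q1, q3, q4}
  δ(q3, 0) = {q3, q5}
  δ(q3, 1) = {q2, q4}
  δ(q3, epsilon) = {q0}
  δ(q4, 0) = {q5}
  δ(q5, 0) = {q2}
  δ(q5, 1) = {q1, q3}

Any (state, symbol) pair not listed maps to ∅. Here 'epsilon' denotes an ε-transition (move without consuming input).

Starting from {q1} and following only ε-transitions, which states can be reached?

{q1, q4}

Begin with {q1}.
ε-move q1 → q4; add q4.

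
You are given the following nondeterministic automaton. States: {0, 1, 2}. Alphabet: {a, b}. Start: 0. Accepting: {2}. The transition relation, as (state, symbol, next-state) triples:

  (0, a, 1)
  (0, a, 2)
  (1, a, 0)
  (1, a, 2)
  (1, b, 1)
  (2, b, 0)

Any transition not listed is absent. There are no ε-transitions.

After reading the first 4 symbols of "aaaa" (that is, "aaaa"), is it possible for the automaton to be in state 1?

No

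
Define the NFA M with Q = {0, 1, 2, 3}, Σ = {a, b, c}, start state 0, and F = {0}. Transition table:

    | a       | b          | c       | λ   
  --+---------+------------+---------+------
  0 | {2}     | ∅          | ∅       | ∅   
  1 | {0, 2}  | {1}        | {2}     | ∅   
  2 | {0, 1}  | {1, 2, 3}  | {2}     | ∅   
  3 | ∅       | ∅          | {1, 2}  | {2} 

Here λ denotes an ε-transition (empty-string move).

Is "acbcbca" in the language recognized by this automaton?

Yes

Start in {0}.
Read 'a': 0→{2}; now {2}.
Read 'c': 2→{2}; now {2}.
Read 'b': 2→{1, 2, 3}; now {1, 2, 3}.
Read 'c': 1→{2}, 2→{2}, 3→{1, 2}; now {1, 2}.
Read 'b': 1→{1}, 2→{1, 2, 3}; now {1, 2, 3}.
Read 'c': 1→{2}, 2→{2}, 3→{1, 2}; now {1, 2}.
Read 'a': 1→{0, 2}, 2→{0, 1}; now {0, 1, 2}.
The final set {0, 1, 2} contains the accepting state 0.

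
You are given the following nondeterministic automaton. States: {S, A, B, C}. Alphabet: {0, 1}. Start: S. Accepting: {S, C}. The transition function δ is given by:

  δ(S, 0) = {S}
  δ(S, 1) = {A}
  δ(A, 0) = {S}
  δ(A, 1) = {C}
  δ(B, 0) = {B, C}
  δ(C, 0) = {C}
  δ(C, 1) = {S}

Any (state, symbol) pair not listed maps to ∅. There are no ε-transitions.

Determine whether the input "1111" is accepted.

No

Start in {S}.
Read '1': S→{A}; now {A}.
Read '1': A→{C}; now {C}.
Read '1': C→{S}; now {S}.
Read '1': S→{A}; now {A}.
The final set {A} contains no accepting state.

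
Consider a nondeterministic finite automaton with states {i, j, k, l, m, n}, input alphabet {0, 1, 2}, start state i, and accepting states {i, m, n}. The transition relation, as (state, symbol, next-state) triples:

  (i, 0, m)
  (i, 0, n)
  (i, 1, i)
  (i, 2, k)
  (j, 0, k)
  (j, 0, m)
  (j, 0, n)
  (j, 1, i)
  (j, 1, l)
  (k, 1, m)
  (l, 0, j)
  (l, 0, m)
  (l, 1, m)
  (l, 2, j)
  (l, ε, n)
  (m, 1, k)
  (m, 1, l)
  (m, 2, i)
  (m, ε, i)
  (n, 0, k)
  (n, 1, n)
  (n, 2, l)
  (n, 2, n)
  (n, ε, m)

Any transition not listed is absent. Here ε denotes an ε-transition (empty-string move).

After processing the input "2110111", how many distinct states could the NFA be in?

5

Start in {i}.
Read '2': {i} → {k}.
Read '1': {k} → {i, m}.
Read '1': {i, m} → {i, k, l, m, n}.
Read '0': {i, k, l, m, n} → {i, j, k, m, n}.
Read '1': {i, j, k, m, n} → {i, k, l, m, n}.
Read '1': {i, k, l, m, n} → {i, k, l, m, n}.
Read '1': {i, k, l, m, n} → {i, k, l, m, n}.
That set has 5 states.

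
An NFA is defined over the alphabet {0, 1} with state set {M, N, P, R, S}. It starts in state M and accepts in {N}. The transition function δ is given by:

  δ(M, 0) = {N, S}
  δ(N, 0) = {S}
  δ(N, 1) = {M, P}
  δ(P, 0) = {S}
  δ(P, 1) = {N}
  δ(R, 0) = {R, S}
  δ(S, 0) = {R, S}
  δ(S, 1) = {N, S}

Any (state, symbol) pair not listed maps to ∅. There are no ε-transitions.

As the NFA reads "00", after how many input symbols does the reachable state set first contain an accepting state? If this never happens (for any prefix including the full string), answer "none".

Start in {M}.
Read '0': {M} → {N, S}.
None of the earlier sets intersect F, but {N, S} does.

1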